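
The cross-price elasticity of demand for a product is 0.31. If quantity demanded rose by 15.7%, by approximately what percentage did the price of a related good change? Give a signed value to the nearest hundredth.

50.65

%ΔQ ≈ E × %ΔP_y ⇒ %ΔP_y = %ΔQ / E = (15.7%)/(0.31) ≈ 50.65%.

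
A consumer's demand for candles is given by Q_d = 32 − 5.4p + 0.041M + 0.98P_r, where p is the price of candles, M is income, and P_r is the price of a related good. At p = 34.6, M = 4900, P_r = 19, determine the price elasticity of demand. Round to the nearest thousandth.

-2.889

Q_d = 32 − 5.4(34.6) + 0.041(4900) + 0.98(19) = 32 − 186.84 + 200.9 + 18.62 = 64.68.
∂Q_d/∂p = −5.4, so E_p = (−5.4)·(34.6/64.68) ≈ -2.889.
|E_p| > 1: demand is elastic.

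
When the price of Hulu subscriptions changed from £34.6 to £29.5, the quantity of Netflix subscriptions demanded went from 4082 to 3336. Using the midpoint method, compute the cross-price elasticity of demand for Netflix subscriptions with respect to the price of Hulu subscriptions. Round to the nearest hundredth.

1.26

%ΔQ_x = (3336 − 4082)/[(4082+3336)/2] = -746/3709 ≈ -0.2011.
%ΔP_y = (29.5 − 34.6)/[(34.6+29.5)/2] ≈ -0.1591.
E_xy = -0.2011/-0.1591 ≈ 1.26.
E_xy > 0, so Netflix subscriptions and Hulu subscriptions are substitutes.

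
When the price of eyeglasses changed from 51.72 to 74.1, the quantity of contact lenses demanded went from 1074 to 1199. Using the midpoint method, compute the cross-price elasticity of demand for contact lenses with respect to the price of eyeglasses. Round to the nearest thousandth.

%ΔQ_x = (1199 − 1074)/[(1074+1199)/2] = 125/1136.5 ≈ 0.1100.
%ΔP_y = (74.1 − 51.72)/[(51.72+74.1)/2] ≈ 0.3557.
E_xy = 0.1100/0.3557 ≈ 0.309.
E_xy > 0, so contact lenses and eyeglasses are substitutes.

0.309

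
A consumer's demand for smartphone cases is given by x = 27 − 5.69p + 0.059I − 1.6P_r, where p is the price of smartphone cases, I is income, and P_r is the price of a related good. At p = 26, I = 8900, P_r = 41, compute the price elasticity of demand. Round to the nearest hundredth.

At the given point, x = 27 − 5.69(26) + 0.059(8900) − 1.6(41) = 27 − 147.94 + 525.1 − 65.6 = 338.56.
∂x/∂p = −5.69, so E_p = (−5.69)·(26/338.56) ≈ -0.44.
|E_p| < 1: demand is inelastic.

-0.44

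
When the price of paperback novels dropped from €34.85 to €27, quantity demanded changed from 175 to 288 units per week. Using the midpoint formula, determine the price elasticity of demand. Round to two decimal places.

-1.92

%Δq = (288 − 175)/[(175 + 288)/2] = 113/231.5 ≈ 0.4881.
%ΔP = (27 − 34.85)/[(34.85 + 27)/2] = -7.85/30.925 ≈ -0.2538.
Arc elasticity E = %Δq/%ΔP ≈ 0.4881/-0.2538 ≈ -1.92.
|E| > 1: demand is elastic over this range.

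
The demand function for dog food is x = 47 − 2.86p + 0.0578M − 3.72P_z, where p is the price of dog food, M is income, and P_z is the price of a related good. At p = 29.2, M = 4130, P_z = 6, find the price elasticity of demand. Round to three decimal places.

-0.464

First evaluate x: 47 − 2.86(29.2) + 0.0578(4130) − 3.72(6) = 47 − 83.512 + 238.714 − 22.32 = 179.882.
∂x/∂p = −2.86, so E_p = (−2.86)·(29.2/179.882) ≈ -0.464.
|E_p| < 1: demand is inelastic.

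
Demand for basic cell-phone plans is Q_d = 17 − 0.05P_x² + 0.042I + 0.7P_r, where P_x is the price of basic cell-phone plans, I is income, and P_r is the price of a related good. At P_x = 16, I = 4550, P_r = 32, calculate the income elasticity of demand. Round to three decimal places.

At the given point, Q_d = 17 − 0.05(16)² + 0.042(4550) + 0.7(32) = 17 − 12.8 + 191.1 + 22.4 = 217.7.
∂Q_d/∂I = +0.042, so E_I = 0.042·(4550/217.7) ≈ 0.878.
E_I ∈ (0,1): normal good (necessity).

0.878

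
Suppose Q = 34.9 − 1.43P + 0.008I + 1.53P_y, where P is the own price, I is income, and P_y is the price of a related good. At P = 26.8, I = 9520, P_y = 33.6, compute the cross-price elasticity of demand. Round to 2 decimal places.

At the given point, Q = 34.9 − 1.43(26.8) + 0.008(9520) + 1.53(33.6) = 34.9 − 38.324 + 76.16 + 51.408 = 124.144.
∂Q/∂P_y = +1.53, so E_xy = 1.53·(33.6/124.144) ≈ 0.41.
E_xy > 0: the goods are substitutes.

0.41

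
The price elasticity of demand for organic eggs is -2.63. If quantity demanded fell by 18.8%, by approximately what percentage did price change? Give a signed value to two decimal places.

7.15

%ΔQ ≈ E × %ΔP ⇒ %ΔP = %ΔQ / E = (-18.8%)/(-2.63) ≈ 7.15%.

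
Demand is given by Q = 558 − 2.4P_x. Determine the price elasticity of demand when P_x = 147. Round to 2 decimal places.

At P_x = 147, Q = 205.2.
dQ/dP_x = −2.4.
Point elasticity E = (dQ/dP_x)·(P_x/Q) = -2.4 × 147/205.2 ≈ -1.72.
|E| > 1, so demand is elastic at this price.

-1.72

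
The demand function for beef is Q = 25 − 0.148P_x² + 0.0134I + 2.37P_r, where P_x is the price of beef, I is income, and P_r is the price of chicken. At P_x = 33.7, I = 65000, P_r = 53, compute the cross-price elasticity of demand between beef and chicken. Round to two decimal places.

0.15

Q = 25 − 0.148(33.7)² + 0.0134(65000) + 2.37(53) = 25 − 168.0821 + 871 + 125.61 = 853.5279.
∂Q/∂P_r = +2.37, so E_xy = 2.37·(53/853.5279) ≈ 0.15.
E_xy > 0: the goods are substitutes.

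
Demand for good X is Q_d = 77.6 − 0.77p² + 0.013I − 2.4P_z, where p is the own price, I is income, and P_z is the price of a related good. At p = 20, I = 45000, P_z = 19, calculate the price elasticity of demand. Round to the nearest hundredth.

-1.99

Substituting, Q_d = 77.6 − 0.77(20)² + 0.013(45000) − 2.4(19) = 77.6 − 308 + 585 − 45.6 = 309.
∂Q_d/∂p = −2·0.77·p = -30.8, so E_p = -30.8·(20/309) ≈ -1.99.
|E_p| > 1: demand is elastic.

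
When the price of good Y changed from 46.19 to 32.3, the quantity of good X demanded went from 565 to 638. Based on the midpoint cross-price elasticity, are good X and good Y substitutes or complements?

%ΔQ_x = (638 − 565)/[(565+638)/2] = 73/601.5 ≈ 0.1214.
%ΔP_y = (32.3 − 46.19)/[(46.19+32.3)/2] ≈ -0.3539.
E_xy = 0.1214/-0.3539 ≈ -0.343.
E_xy < 0, so the goods are complements.

complements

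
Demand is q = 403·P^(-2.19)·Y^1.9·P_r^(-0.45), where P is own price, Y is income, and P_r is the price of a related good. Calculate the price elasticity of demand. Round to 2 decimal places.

For a Cobb–Douglas (constant-elasticity) form q = A·P^α·…, the elasticity with respect to P equals the exponent α at every point.
Here the exponent on P is -2.19, so the price elasticity of demand is -2.19.

-2.19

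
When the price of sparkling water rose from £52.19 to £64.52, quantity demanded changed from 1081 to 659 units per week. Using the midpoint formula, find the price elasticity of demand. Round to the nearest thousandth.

%Δq = (659 − 1081)/[(1081 + 659)/2] = -422/870 ≈ -0.4851.
%Δp = (64.52 − 52.19)/[(52.19 + 64.52)/2] = 12.33/58.355 ≈ 0.2113.
Arc elasticity E = %Δq/%Δp ≈ -0.4851/0.2113 ≈ -2.296.
|E| > 1: demand is elastic over this range.

-2.296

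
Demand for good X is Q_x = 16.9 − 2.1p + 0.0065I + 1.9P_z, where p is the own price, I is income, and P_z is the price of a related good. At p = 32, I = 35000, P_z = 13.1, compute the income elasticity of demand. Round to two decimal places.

1.13

Q_x = 16.9 − 2.1(32) + 0.0065(35000) + 1.9(13.1) = 16.9 − 67.2 + 227.5 + 24.89 = 202.09.
∂Q_x/∂I = +0.0065, so E_I = 0.0065·(35000/202.09) ≈ 1.13.
E_I > 1: normal good (luxury).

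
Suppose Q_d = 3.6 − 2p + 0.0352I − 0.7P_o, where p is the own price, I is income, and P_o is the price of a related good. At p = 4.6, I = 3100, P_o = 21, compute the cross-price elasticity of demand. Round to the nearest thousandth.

Substituting, Q_d = 3.6 − 2(4.6) + 0.0352(3100) − 0.7(21) = 3.6 − 9.2 + 109.12 − 14.7 = 88.82.
∂Q_d/∂P_o = −0.7, so E_xy = -0.7·(21/88.82) ≈ -0.166.
E_xy < 0: the goods are complements.

-0.166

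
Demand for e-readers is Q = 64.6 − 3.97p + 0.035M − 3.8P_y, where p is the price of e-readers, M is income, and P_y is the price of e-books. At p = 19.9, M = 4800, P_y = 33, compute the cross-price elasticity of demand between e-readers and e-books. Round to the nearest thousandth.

First evaluate Q: 64.6 − 3.97(19.9) + 0.035(4800) − 3.8(33) = 64.6 − 79.003 + 168 − 125.4 = 28.197.
∂Q/∂P_y = −3.8, so E_xy = -3.8·(33/28.197) ≈ -4.447.
E_xy < 0: the goods are complements.

-4.447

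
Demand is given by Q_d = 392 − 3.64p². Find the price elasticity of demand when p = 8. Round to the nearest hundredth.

At p = 8, Q_d = 159.04.
dQ_d/dp = −2·3.64·p = −58.24.
Point elasticity E = (dQ_d/dp)·(p/Q_d) = -58.24 × 8/159.04 ≈ -2.93.
|E| > 1, so demand is elastic at this price.

-2.93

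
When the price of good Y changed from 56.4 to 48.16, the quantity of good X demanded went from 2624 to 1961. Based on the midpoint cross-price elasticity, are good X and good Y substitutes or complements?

%ΔQ_x = (1961 − 2624)/[(2624+1961)/2] = -663/2292.5 ≈ -0.2892.
%ΔP_y = (48.16 − 56.4)/[(56.4+48.16)/2] ≈ -0.1576.
E_xy = -0.2892/-0.1576 ≈ 1.835.
E_xy > 0, so the goods are substitutes.

substitutes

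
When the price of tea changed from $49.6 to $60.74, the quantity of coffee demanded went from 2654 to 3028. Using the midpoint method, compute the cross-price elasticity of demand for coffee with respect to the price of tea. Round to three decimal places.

%ΔQ_x = (3028 − 2654)/[(2654+3028)/2] = 374/2841 ≈ 0.1316.
%ΔP_y = (60.74 − 49.6)/[(49.6+60.74)/2] ≈ 0.2019.
E_xy = 0.1316/0.2019 ≈ 0.652.
E_xy > 0, so coffee and tea are substitutes.

0.652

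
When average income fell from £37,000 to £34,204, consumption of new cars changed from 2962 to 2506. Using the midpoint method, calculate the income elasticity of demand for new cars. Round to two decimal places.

2.12

%ΔQ = (2506 − 2962)/[(2962+2506)/2] = -456/2734 ≈ -0.1668.
%ΔI = (34,204 − 37,000)/[(37,000+34,204)/2] = -2796/35602 ≈ -0.0785.
E_I = %ΔQ/%ΔI ≈ 2.12.
E_I > 1: normal good (luxury).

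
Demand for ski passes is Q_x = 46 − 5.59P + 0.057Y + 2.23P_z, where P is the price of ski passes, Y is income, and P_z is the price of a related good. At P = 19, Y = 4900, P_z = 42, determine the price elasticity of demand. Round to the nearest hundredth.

-0.34

At the given point, Q_x = 46 − 5.59(19) + 0.057(4900) + 2.23(42) = 46 − 106.21 + 279.3 + 93.66 = 312.75.
∂Q_x/∂P = −5.59, so E_p = (−5.59)·(19/312.75) ≈ -0.34.
|E_p| < 1: demand is inelastic.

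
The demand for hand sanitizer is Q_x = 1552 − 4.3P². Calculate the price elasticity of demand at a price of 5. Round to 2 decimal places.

At P = 5, Q_x = 1444.5.
dQ_x/dP = −2·4.3·P = −43.
Point elasticity E = (dQ_x/dP)·(P/Q_x) = -43 × 5/1444.5 ≈ -0.15.
|E| < 1, so demand is inelastic at this price.

-0.15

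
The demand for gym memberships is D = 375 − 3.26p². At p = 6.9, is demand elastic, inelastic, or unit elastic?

elastic

At p = 6.9, D = 219.7914.
dD/dp = −2·3.26·p = −44.988.
Point elasticity E = (dD/dp)·(p/D) = -44.988 × 6.9/219.7914 ≈ -1.412.
|E| ≈ 1.412 > 1, so demand is elastic.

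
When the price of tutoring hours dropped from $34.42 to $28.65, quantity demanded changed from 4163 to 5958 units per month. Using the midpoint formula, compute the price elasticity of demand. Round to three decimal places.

-1.939

%ΔQ = (5958 − 4163)/[(4163 + 5958)/2] = 1795/5060.5 ≈ 0.3547.
%Δp = (28.65 − 34.42)/[(34.42 + 28.65)/2] = -5.77/31.535 ≈ -0.1830.
Arc elasticity E = %ΔQ/%Δp ≈ 0.3547/-0.1830 ≈ -1.939.
|E| > 1: demand is elastic over this range.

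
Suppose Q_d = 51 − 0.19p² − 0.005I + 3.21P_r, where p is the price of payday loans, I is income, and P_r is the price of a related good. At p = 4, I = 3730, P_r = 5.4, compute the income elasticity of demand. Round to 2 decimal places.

Q_d = 51 − 0.19(4)² − 0.005(3730) + 3.21(5.4) = 51 − 3.04 − 18.65 + 17.334 = 46.644.
∂Q_d/∂I = −0.005, so E_I = -0.005·(3730/46.644) ≈ -0.40.
E_I < 0: inferior good.

-0.40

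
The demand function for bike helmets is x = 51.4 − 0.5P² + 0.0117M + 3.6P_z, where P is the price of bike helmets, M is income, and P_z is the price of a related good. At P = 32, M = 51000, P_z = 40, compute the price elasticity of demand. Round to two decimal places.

x = 51.4 − 0.5(32)² + 0.0117(51000) + 3.6(40) = 51.4 − 512 + 596.7 + 144 = 280.1.
∂x/∂P = −2·0.5·P = -32, so E_p = -32·(32/280.1) ≈ -3.66.
|E_p| > 1: demand is elastic.

-3.66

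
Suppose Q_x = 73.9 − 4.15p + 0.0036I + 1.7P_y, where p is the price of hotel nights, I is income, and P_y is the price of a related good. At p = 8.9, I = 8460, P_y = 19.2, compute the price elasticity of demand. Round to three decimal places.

-0.369

Q_x = 73.9 − 4.15(8.9) + 0.0036(8460) + 1.7(19.2) = 73.9 − 36.935 + 30.456 + 32.64 = 100.061.
∂Q_x/∂p = −4.15, so E_p = (−4.15)·(8.9/100.061) ≈ -0.369.
|E_p| < 1: demand is inelastic.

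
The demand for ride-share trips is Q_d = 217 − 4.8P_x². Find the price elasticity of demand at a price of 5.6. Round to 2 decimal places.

-4.53

At P_x = 5.6, Q_d = 66.472.
dQ_d/dP_x = −2·4.8·P_x = −53.76.
Point elasticity E = (dQ_d/dP_x)·(P_x/Q_d) = -53.76 × 5.6/66.472 ≈ -4.53.
|E| > 1, so demand is elastic at this price.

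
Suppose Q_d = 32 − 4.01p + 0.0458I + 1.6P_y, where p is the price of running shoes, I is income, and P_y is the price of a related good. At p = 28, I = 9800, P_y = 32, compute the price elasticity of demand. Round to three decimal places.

Evaluating quantity at (p, I, P_y) gives Q_d = 32 − 4.01(28) + 0.0458(9800) + 1.6(32) = 32 − 112.28 + 448.84 + 51.2 = 419.76.
∂Q_d/∂p = −4.01, so E_p = (−4.01)·(28/419.76) ≈ -0.267.
|E_p| < 1: demand is inelastic.

-0.267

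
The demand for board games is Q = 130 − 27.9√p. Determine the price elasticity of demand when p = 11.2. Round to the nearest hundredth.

At p = 11.2, Q = 36.6287.
dQ/dp = −27.9/(2√p) = −27.9/(2·3.3466).
Point elasticity E = (dQ/dp)·(p/Q) = -4.1684 × 11.2/36.6287 ≈ -1.27.
|E| > 1, so demand is elastic at this price.

-1.27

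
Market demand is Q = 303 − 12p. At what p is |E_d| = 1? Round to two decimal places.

12.63

For linear demand Q = a − bp, E = −bp/(a − bp). |E| = 1 ⇒ bp = a − bp ⇒ p = a/(2b).
p = 303/(2·12) ≈ 12.63.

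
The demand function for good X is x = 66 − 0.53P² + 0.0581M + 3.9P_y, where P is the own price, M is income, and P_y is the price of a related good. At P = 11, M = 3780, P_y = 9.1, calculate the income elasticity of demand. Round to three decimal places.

Substituting, x = 66 − 0.53(11)² + 0.0581(3780) + 3.9(9.1) = 66 − 64.13 + 219.618 + 35.49 = 256.978.
∂x/∂M = +0.0581, so E_I = 0.0581·(3780/256.978) ≈ 0.855.
E_I ∈ (0,1): normal good (necessity).

0.855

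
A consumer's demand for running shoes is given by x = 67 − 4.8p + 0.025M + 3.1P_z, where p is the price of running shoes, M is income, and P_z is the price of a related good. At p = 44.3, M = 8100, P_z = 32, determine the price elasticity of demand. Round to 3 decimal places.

First evaluate x: 67 − 4.8(44.3) + 0.025(8100) + 3.1(32) = 67 − 212.64 + 202.5 + 99.2 = 156.06.
∂x/∂p = −4.8, so E_p = (−4.8)·(44.3/156.06) ≈ -1.363.
|E_p| > 1: demand is elastic.

-1.363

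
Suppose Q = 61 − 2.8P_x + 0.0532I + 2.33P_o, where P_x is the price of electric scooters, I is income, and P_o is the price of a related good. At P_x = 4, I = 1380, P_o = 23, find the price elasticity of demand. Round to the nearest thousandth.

-0.063

First evaluate Q: 61 − 2.8(4) + 0.0532(1380) + 2.33(23) = 61 − 11.2 + 73.416 + 53.59 = 176.806.
∂Q/∂P_x = −2.8, so E_p = (−2.8)·(4/176.806) ≈ -0.063.
|E_p| < 1: demand is inelastic.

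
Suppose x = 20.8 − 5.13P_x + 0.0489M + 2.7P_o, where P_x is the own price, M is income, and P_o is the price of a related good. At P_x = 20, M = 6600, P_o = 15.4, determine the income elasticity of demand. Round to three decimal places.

1.142

Evaluating quantity at (P_x, M, P_o) gives x = 20.8 − 5.13(20) + 0.0489(6600) + 2.7(15.4) = 20.8 − 102.6 + 322.74 + 41.58 = 282.52.
∂x/∂M = +0.0489, so E_I = 0.0489·(6600/282.52) ≈ 1.142.
E_I > 1: normal good (luxury).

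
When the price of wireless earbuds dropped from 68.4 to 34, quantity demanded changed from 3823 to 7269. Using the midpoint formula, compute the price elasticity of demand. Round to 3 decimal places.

%Δq = (7269 − 3823)/[(3823 + 7269)/2] = 3446/5546 ≈ 0.6213.
%Δp = (34 − 68.4)/[(68.4 + 34)/2] = -34.4/51.2 ≈ -0.6719.
Arc elasticity E = %Δq/%Δp ≈ 0.6213/-0.6719 ≈ -0.925.
|E| < 1: demand is inelastic over this range.

-0.925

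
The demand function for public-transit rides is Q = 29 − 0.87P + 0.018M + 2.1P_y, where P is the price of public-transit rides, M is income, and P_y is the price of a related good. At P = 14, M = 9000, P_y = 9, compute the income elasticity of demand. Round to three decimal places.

First evaluate Q: 29 − 0.87(14) + 0.018(9000) + 2.1(9) = 29 − 12.18 + 162 + 18.9 = 197.72.
∂Q/∂M = +0.018, so E_I = 0.018·(9000/197.72) ≈ 0.819.
E_I ∈ (0,1): normal good (necessity).

0.819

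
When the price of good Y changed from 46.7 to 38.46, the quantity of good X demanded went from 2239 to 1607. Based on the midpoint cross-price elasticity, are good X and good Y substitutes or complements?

substitutes

%ΔQ_x = (1607 − 2239)/[(2239+1607)/2] = -632/1923 ≈ -0.3287.
%ΔP_y = (38.46 − 46.7)/[(46.7+38.46)/2] ≈ -0.1935.
E_xy = -0.3287/-0.1935 ≈ 1.698.
E_xy > 0, so the goods are substitutes.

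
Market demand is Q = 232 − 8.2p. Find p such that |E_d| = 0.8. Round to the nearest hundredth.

12.57

Set −bp/(a − bp) = −0.8 ⇒ bp = 0.8(a − bp) ⇒ bp(1+0.8) = 0.8·a.
p = 0.8·232/(8.2·1.8) ≈ 12.57.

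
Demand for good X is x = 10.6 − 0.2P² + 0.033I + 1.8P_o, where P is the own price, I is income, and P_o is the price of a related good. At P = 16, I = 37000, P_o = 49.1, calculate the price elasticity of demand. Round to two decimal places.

x = 10.6 − 0.2(16)² + 0.033(37000) + 1.8(49.1) = 10.6 − 51.2 + 1221 + 88.38 = 1268.78.
∂x/∂P = −2·0.2·P = -6.4, so E_p = -6.4·(16/1268.78) ≈ -0.08.
|E_p| < 1: demand is inelastic.

-0.08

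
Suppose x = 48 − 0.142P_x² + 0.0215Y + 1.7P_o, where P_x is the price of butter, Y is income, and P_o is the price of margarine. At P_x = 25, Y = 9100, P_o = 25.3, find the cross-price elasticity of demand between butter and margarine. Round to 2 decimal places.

0.22

Substituting, x = 48 − 0.142(25)² + 0.0215(9100) + 1.7(25.3) = 48 − 88.75 + 195.65 + 43.01 = 197.91.
∂x/∂P_o = +1.7, so E_xy = 1.7·(25.3/197.91) ≈ 0.22.
E_xy > 0: the goods are substitutes.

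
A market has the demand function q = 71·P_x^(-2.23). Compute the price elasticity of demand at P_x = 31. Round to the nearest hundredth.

For a Cobb–Douglas (constant-elasticity) form q = A·P_x^α·…, the elasticity with respect to P_x equals the exponent α at every point.
Here the exponent on P_x is -2.23, so the price elasticity of demand is -2.23.

-2.23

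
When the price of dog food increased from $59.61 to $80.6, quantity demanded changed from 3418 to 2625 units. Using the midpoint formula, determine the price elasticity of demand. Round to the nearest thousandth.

%ΔQ = (2625 − 3418)/[(3418 + 2625)/2] = -793/3021.5 ≈ -0.2625.
%ΔP = (80.6 − 59.61)/[(59.61 + 80.6)/2] = 20.99/70.105 ≈ 0.2994.
Arc elasticity E = %ΔQ/%ΔP ≈ -0.2625/0.2994 ≈ -0.877.
|E| < 1: demand is inelastic over this range.

-0.877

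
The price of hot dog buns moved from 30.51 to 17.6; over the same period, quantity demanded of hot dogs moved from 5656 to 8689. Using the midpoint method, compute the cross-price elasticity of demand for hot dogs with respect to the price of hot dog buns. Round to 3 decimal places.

-0.788

%ΔQ_x = (8689 − 5656)/[(5656+8689)/2] = 3033/7172.5 ≈ 0.4229.
%ΔP_y = (17.6 − 30.51)/[(30.51+17.6)/2] ≈ -0.5367.
E_xy = 0.4229/-0.5367 ≈ -0.788.
E_xy < 0, so hot dogs and hot dog buns are complements.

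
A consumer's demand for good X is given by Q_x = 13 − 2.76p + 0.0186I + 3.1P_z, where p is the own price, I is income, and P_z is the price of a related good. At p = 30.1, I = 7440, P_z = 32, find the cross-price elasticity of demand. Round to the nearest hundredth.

0.59

Q_x = 13 − 2.76(30.1) + 0.0186(7440) + 3.1(32) = 13 − 83.076 + 138.384 + 99.2 = 167.508.
∂Q_x/∂P_z = +3.1, so E_xy = 3.1·(32/167.508) ≈ 0.59.
E_xy > 0: the goods are substitutes.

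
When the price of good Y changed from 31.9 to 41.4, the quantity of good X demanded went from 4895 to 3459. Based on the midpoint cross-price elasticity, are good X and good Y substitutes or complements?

%ΔQ_x = (3459 − 4895)/[(4895+3459)/2] = -1436/4177 ≈ -0.3438.
%ΔP_y = (41.4 − 31.9)/[(31.9+41.4)/2] ≈ 0.2592.
E_xy = -0.3438/0.2592 ≈ -1.326.
E_xy < 0, so the goods are complements.

complements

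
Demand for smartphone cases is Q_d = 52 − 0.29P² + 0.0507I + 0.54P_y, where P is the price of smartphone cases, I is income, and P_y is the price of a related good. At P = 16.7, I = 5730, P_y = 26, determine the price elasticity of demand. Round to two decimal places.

Q_d = 52 − 0.29(16.7)² + 0.0507(5730) + 0.54(26) = 52 − 80.8781 + 290.511 + 14.04 = 275.6729.
∂Q_d/∂P = −2·0.29·P = -9.686, so E_p = -9.686·(16.7/275.6729) ≈ -0.59.
|E_p| < 1: demand is inelastic.

-0.59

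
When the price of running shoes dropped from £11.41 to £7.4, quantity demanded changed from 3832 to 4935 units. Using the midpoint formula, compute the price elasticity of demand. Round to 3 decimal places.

%Δq = (4935 − 3832)/[(3832 + 4935)/2] = 1103/4383.5 ≈ 0.2516.
%ΔP = (7.4 − 11.41)/[(11.41 + 7.4)/2] = -4.01/9.405 ≈ -0.4264.
Arc elasticity E = %Δq/%ΔP ≈ 0.2516/-0.4264 ≈ -0.590.
|E| < 1: demand is inelastic over this range.

-0.590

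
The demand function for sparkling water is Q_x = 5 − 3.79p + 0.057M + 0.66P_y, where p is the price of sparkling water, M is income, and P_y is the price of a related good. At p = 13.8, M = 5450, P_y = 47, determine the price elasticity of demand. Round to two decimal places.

-0.18

At the given point, Q_x = 5 − 3.79(13.8) + 0.057(5450) + 0.66(47) = 5 − 52.302 + 310.65 + 31.02 = 294.368.
∂Q_x/∂p = −3.79, so E_p = (−3.79)·(13.8/294.368) ≈ -0.18.
|E_p| < 1: demand is inelastic.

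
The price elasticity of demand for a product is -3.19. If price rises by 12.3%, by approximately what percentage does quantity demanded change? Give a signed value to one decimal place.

%ΔQ ≈ E × %ΔP = (-3.19) × (12.3%) ≈ -39.2%.

-39.2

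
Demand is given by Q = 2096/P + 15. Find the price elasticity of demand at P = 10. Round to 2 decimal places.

At P = 10, Q = 224.6.
dQ/dP = −2096/P² = −20.96.
Point elasticity E = (dQ/dP)·(P/Q) = -20.96 × 10/224.6 ≈ -0.93.
|E| < 1, so demand is inelastic at this price.

-0.93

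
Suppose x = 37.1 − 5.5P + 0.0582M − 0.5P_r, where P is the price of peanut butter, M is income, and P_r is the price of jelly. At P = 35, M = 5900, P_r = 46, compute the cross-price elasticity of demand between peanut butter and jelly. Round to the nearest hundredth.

-0.14

Substituting, x = 37.1 − 5.5(35) + 0.0582(5900) − 0.5(46) = 37.1 − 192.5 + 343.38 − 23 = 164.98.
∂x/∂P_r = −0.5, so E_xy = -0.5·(46/164.98) ≈ -0.14.
E_xy < 0: the goods are complements.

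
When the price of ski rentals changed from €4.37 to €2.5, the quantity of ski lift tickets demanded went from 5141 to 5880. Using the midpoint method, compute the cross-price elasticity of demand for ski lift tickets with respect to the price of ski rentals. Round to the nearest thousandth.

-0.246

%ΔQ_x = (5880 − 5141)/[(5141+5880)/2] = 739/5510.5 ≈ 0.1341.
%ΔP_y = (2.5 − 4.37)/[(4.37+2.5)/2] ≈ -0.5444.
E_xy = 0.1341/-0.5444 ≈ -0.246.
E_xy < 0, so ski lift tickets and ski rentals are complements.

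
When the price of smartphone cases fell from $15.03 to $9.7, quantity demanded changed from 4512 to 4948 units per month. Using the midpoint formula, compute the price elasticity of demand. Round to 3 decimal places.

-0.214

%Δq = (4948 − 4512)/[(4512 + 4948)/2] = 436/4730 ≈ 0.0922.
%Δp = (9.7 − 15.03)/[(15.03 + 9.7)/2] = -5.33/12.365 ≈ -0.4311.
Arc elasticity E = %Δq/%Δp ≈ 0.0922/-0.4311 ≈ -0.214.
|E| < 1: demand is inelastic over this range.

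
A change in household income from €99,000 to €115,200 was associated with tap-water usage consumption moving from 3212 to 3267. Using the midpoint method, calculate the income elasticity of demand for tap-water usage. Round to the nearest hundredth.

0.11

%ΔQ = (3267 − 3212)/[(3212+3267)/2] = 55/3239.5 ≈ 0.0170.
%ΔI = (115,200 − 99,000)/[(99,000+115,200)/2] = 16200/107100 ≈ 0.1513.
E_I = %ΔQ/%ΔI ≈ 0.11.
E_I ∈ (0,1): normal good (necessity).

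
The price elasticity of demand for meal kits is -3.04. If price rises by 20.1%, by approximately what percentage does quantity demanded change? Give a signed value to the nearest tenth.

-61.1

%ΔQ ≈ E × %ΔP = (-3.04) × (20.1%) ≈ -61.1%.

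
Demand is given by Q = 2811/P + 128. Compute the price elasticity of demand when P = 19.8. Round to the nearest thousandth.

-0.526

At P = 19.8, Q = 269.9697.
dQ/dP = −2811/P² = −7.1702.
Point elasticity E = (dQ/dP)·(P/Q) = -7.1702 × 19.8/269.9697 ≈ -0.526.
|E| < 1, so demand is inelastic at this price.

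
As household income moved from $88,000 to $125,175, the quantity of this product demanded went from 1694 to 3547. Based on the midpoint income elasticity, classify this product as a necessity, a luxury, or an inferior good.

%ΔQ = (3547 − 1694)/[(1694+3547)/2] = 1853/2620.5 ≈ 0.7071.
%ΔY = (125,175 − 88,000)/[(88,000+125,175)/2] = 37175/106587.5 ≈ 0.3488.
E_I = %ΔQ/%ΔY ≈ 2.027.
E_I > 1: normal good (luxury).

luxury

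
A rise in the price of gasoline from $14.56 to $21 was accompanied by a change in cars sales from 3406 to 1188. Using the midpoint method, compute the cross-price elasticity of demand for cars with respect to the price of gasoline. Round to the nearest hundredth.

%ΔQ_x = (1188 − 3406)/[(3406+1188)/2] = -2218/2297 ≈ -0.9656.
%ΔP_y = (21 − 14.56)/[(14.56+21)/2] ≈ 0.3622.
E_xy = -0.9656/0.3622 ≈ -2.67.
E_xy < 0, so cars and gasoline are complements.

-2.67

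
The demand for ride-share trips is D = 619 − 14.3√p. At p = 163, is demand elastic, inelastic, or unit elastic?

inelastic

At p = 163, D = 436.4298.
dD/dp = −14.3/(2√p) = −14.3/(2·12.7671).
Point elasticity E = (dD/dp)·(p/D) = -0.56 × 163/436.4298 ≈ -0.209.
|E| ≈ 0.209 < 1, so demand is inelastic.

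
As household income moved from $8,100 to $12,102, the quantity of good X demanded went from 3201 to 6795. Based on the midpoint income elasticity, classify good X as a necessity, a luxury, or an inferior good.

%ΔQ = (6795 − 3201)/[(3201+6795)/2] = 3594/4998 ≈ 0.7191.
%ΔY = (12,102 − 8,100)/[(8,100+12,102)/2] = 4002/10101 ≈ 0.3962.
E_I = %ΔQ/%ΔY ≈ 1.815.
E_I > 1: normal good (luxury).

luxury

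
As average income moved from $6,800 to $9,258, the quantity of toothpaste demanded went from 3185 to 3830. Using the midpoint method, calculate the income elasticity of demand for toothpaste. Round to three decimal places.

%ΔQ = (3830 − 3185)/[(3185+3830)/2] = 645/3507.5 ≈ 0.1839.
%ΔM = (9,258 − 6,800)/[(6,800+9,258)/2] = 2458/8029 ≈ 0.3061.
E_I = %ΔQ/%ΔM ≈ 0.601.
E_I ∈ (0,1): normal good (necessity).

0.601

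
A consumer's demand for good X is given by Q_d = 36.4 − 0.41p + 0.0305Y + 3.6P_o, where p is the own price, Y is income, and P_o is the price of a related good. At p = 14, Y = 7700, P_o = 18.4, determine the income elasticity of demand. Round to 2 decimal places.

0.71

At the given point, Q_d = 36.4 − 0.41(14) + 0.0305(7700) + 3.6(18.4) = 36.4 − 5.74 + 234.85 + 66.24 = 331.75.
∂Q_d/∂Y = +0.0305, so E_I = 0.0305·(7700/331.75) ≈ 0.71.
E_I ∈ (0,1): normal good (necessity).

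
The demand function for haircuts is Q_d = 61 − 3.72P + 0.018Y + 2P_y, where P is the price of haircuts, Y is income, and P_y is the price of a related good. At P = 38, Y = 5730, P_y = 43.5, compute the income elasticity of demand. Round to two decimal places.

First evaluate Q_d: 61 − 3.72(38) + 0.018(5730) + 2(43.5) = 61 − 141.36 + 103.14 + 87 = 109.78.
∂Q_d/∂Y = +0.018, so E_I = 0.018·(5730/109.78) ≈ 0.94.
E_I ∈ (0,1): normal good (necessity).

0.94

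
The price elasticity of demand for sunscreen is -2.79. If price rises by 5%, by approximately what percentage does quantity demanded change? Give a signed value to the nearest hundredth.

-13.95

%ΔQ ≈ E × %ΔP = (-2.79) × (5%) = -13.95%.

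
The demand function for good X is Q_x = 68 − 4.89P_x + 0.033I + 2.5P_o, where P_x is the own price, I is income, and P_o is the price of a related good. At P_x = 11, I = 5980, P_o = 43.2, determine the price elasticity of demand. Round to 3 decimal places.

Evaluating quantity at (P_x, I, P_o) gives Q_x = 68 − 4.89(11) + 0.033(5980) + 2.5(43.2) = 68 − 53.79 + 197.34 + 108 = 319.55.
∂Q_x/∂P_x = −4.89, so E_p = (−4.89)·(11/319.55) ≈ -0.168.
|E_p| < 1: demand is inelastic.

-0.168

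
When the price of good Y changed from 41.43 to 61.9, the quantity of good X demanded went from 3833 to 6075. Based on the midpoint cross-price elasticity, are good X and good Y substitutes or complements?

substitutes

%ΔQ_x = (6075 − 3833)/[(3833+6075)/2] = 2242/4954 ≈ 0.4526.
%ΔP_y = (61.9 − 41.43)/[(41.43+61.9)/2] ≈ 0.3962.
E_xy = 0.4526/0.3962 ≈ 1.142.
E_xy > 0, so the goods are substitutes.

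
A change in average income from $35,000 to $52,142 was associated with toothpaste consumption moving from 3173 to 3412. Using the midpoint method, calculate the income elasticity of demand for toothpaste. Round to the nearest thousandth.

0.185

%ΔQ = (3412 − 3173)/[(3173+3412)/2] = 239/3292.5 ≈ 0.0726.
%ΔI = (52,142 − 35,000)/[(35,000+52,142)/2] = 17142/43571 ≈ 0.3934.
E_I = %ΔQ/%ΔI ≈ 0.185.
E_I ∈ (0,1): normal good (necessity).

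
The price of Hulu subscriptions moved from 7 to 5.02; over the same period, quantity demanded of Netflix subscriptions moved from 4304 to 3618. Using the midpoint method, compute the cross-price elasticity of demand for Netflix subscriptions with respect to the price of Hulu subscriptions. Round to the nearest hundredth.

0.53

%ΔQ_x = (3618 − 4304)/[(4304+3618)/2] = -686/3961 ≈ -0.1732.
%ΔP_y = (5.02 − 7)/[(7+5.02)/2] ≈ -0.3295.
E_xy = -0.1732/-0.3295 ≈ 0.53.
E_xy > 0, so Netflix subscriptions and Hulu subscriptions are substitutes.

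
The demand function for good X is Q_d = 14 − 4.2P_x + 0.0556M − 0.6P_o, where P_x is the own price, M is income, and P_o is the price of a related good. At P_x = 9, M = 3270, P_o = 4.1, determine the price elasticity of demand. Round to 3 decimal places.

-0.243

Q_d = 14 − 4.2(9) + 0.0556(3270) − 0.6(4.1) = 14 − 37.8 + 181.812 − 2.46 = 155.552.
∂Q_d/∂P_x = −4.2, so E_p = (−4.2)·(9/155.552) ≈ -0.243.
|E_p| < 1: demand is inelastic.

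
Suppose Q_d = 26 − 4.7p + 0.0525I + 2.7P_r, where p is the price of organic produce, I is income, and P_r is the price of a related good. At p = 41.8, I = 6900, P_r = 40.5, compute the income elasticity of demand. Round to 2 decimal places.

At the given point, Q_d = 26 − 4.7(41.8) + 0.0525(6900) + 2.7(40.5) = 26 − 196.46 + 362.25 + 109.35 = 301.14.
∂Q_d/∂I = +0.0525, so E_I = 0.0525·(6900/301.14) ≈ 1.20.
E_I > 1: normal good (luxury).

1.20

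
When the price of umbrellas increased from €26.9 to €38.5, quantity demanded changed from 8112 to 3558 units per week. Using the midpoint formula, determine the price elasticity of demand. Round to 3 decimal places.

%Δq = (3558 − 8112)/[(8112 + 3558)/2] = -4554/5835 ≈ -0.7805.
%ΔP = (38.5 − 26.9)/[(26.9 + 38.5)/2] = 11.6/32.7 ≈ 0.3547.
Arc elasticity E = %Δq/%ΔP ≈ -0.7805/0.3547 ≈ -2.200.
|E| > 1: demand is elastic over this range.

-2.200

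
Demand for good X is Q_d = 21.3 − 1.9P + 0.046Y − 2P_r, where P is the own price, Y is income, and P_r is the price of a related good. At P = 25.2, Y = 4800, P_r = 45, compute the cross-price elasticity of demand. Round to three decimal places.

Evaluating quantity at (P, Y, P_r) gives Q_d = 21.3 − 1.9(25.2) + 0.046(4800) − 2(45) = 21.3 − 47.88 + 220.8 − 90 = 104.22.
∂Q_d/∂P_r = −2, so E_xy = -2·(45/104.22) ≈ -0.864.
E_xy < 0: the goods are complements.

-0.864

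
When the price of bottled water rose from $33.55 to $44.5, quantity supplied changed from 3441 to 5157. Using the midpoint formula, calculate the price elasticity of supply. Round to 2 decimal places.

1.42

%ΔQ = (5157 − 3441)/[(3441 + 5157)/2] = 1716/4299 ≈ 0.3992.
%ΔP = (44.5 − 33.55)/[(33.55 + 44.5)/2] = 10.95/39.025 ≈ 0.2806.
Arc elasticity E = %ΔQ/%ΔP ≈ 0.3992/0.2806 ≈ 1.42.
|E| > 1: supply is elastic over this range.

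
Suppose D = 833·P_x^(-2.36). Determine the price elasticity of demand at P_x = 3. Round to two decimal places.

-2.36

For a Cobb–Douglas (constant-elasticity) form D = A·P_x^α·…, the elasticity with respect to P_x equals the exponent α at every point.
Here the exponent on P_x is -2.36, so the price elasticity of demand is -2.36.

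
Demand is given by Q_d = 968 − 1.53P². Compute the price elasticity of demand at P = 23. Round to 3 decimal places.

-10.205

At P = 23, Q_d = 158.63.
dQ_d/dP = −2·1.53·P = −70.38.
Point elasticity E = (dQ_d/dP)·(P/Q_d) = -70.38 × 23/158.63 ≈ -10.205.
|E| > 1, so demand is elastic at this price.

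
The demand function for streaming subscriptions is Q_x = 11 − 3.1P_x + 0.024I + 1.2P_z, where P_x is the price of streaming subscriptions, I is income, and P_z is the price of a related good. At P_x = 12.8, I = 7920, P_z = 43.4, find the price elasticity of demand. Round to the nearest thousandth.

-0.186

Substituting, Q_x = 11 − 3.1(12.8) + 0.024(7920) + 1.2(43.4) = 11 − 39.68 + 190.08 + 52.08 = 213.48.
∂Q_x/∂P_x = −3.1, so E_p = (−3.1)·(12.8/213.48) ≈ -0.186.
|E_p| < 1: demand is inelastic.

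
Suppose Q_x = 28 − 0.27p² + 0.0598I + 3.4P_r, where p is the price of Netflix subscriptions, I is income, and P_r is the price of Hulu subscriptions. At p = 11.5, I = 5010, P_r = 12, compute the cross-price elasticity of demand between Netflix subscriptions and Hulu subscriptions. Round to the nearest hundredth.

0.12

Evaluating quantity at (p, I, P_r) gives Q_x = 28 − 0.27(11.5)² + 0.0598(5010) + 3.4(12) = 28 − 35.7075 + 299.598 + 40.8 = 332.6905.
∂Q_x/∂P_r = +3.4, so E_xy = 3.4·(12/332.6905) ≈ 0.12.
E_xy > 0: the goods are substitutes.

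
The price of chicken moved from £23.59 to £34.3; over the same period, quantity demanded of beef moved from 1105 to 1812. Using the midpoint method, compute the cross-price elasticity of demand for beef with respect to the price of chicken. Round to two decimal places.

%ΔQ_x = (1812 − 1105)/[(1105+1812)/2] = 707/1458.5 ≈ 0.4847.
%ΔP_y = (34.3 − 23.59)/[(23.59+34.3)/2] ≈ 0.3700.
E_xy = 0.4847/0.3700 ≈ 1.31.
E_xy > 0, so beef and chicken are substitutes.

1.31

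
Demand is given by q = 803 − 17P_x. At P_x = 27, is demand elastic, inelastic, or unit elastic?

At P_x = 27, q = 344.
dq/dP_x = −17.
Point elasticity E = (dq/dP_x)·(P_x/q) = -17 × 27/344 ≈ -1.334.
|E| ≈ 1.334 > 1, so demand is elastic.

elastic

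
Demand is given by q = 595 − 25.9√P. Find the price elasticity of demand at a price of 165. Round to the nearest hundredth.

-0.63

At P = 165, q = 262.3085.
dq/dP = −25.9/(2√P) = −25.9/(2·12.8452).
Point elasticity E = (dq/dP)·(P/q) = -1.0082 × 165/262.3085 ≈ -0.63.
|E| < 1, so demand is inelastic at this price.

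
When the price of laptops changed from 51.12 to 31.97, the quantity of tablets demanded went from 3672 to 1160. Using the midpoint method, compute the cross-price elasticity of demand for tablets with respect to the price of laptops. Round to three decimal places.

2.256

%ΔQ_x = (1160 − 3672)/[(3672+1160)/2] = -2512/2416 ≈ -1.0397.
%ΔP_y = (31.97 − 51.12)/[(51.12+31.97)/2] ≈ -0.4609.
E_xy = -1.0397/-0.4609 ≈ 2.256.
E_xy > 0, so tablets and laptops are substitutes.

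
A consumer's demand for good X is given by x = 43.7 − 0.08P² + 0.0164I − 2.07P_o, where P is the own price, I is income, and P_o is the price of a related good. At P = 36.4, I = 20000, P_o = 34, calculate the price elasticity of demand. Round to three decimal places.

x = 43.7 − 0.08(36.4)² + 0.0164(20000) − 2.07(34) = 43.7 − 105.9968 + 328 − 70.38 = 195.3232.
∂x/∂P = −2·0.08·P = -5.824, so E_p = -5.824·(36.4/195.3232) ≈ -1.085.
|E_p| > 1: demand is elastic.

-1.085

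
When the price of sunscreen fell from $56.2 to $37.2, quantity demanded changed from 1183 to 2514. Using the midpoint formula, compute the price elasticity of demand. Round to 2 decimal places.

%ΔQ = (2514 − 1183)/[(1183 + 2514)/2] = 1331/1848.5 ≈ 0.7200.
%Δp = (37.2 − 56.2)/[(56.2 + 37.2)/2] = -19/46.7 ≈ -0.4069.
Arc elasticity E = %ΔQ/%Δp ≈ 0.7200/-0.4069 ≈ -1.77.
|E| > 1: demand is elastic over this range.

-1.77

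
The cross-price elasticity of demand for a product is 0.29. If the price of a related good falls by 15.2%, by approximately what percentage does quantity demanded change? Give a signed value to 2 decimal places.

%ΔQ ≈ E × %ΔP_y = (0.29) × (-15.2%) ≈ -4.41%.

-4.41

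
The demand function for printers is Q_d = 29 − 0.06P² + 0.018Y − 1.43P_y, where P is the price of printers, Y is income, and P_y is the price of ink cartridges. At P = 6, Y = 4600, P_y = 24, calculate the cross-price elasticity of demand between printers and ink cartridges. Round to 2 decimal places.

First evaluate Q_d: 29 − 0.06(6)² + 0.018(4600) − 1.43(24) = 29 − 2.16 + 82.8 − 34.32 = 75.32.
∂Q_d/∂P_y = −1.43, so E_xy = -1.43·(24/75.32) ≈ -0.46.
E_xy < 0: the goods are complements.

-0.46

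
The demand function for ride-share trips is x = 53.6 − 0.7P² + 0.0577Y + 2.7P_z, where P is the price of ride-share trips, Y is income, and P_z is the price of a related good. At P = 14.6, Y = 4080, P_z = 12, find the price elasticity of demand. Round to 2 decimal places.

First evaluate x: 53.6 − 0.7(14.6)² + 0.0577(4080) + 2.7(12) = 53.6 − 149.212 + 235.416 + 32.4 = 172.204.
∂x/∂P = −2·0.7·P = -20.44, so E_p = -20.44·(14.6/172.204) ≈ -1.73.
|E_p| > 1: demand is elastic.

-1.73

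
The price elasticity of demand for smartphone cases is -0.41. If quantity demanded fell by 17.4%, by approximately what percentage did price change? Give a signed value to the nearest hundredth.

42.44

%ΔQ ≈ E × %ΔP ⇒ %ΔP = %ΔQ / E = (-17.4%)/(-0.41) ≈ 42.44%.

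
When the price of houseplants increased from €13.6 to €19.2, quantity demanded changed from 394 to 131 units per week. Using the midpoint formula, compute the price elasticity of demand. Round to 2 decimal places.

-2.93

%Δq = (131 − 394)/[(394 + 131)/2] = -263/262.5 ≈ -1.0019.
%ΔP = (19.2 − 13.6)/[(13.6 + 19.2)/2] = 5.6/16.4 ≈ 0.3415.
Arc elasticity E = %Δq/%ΔP ≈ -1.0019/0.3415 ≈ -2.93.
|E| > 1: demand is elastic over this range.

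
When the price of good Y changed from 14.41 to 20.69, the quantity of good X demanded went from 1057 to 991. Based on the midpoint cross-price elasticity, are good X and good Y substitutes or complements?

%ΔQ_x = (991 − 1057)/[(1057+991)/2] = -66/1024 ≈ -0.0645.
%ΔP_y = (20.69 − 14.41)/[(14.41+20.69)/2] ≈ 0.3578.
E_xy = -0.0645/0.3578 ≈ -0.180.
E_xy < 0, so the goods are complements.

complements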